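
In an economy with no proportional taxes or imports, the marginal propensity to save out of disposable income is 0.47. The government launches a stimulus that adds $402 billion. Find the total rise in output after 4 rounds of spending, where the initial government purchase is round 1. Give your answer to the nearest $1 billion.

$788 billion

MPC = 1 − MPS = 1 − 0.47 = 0.53.
Round 1 adds ΔG = $402 billion; each later round is MPC = 0.53 times the previous.
After 4 rounds: 402 + 213.06 + 112.9218 + 59.848554 = ΔG·(1 − c^4)/(1 − c) = 402 × (1 − 0.07890481)/0.47 ≈ $788 billion.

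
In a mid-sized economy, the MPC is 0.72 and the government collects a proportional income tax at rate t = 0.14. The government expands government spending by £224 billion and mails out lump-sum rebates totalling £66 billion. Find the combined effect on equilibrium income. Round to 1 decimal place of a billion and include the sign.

Expenditure multiplier = 1/(1 − c(1−t)) = 1/(1 − 0.72×0.86) = 1/0.3808 ≈ 2.626.
ΔG contributes k·ΔG = (+£224 billion) / 0.3808 ≈ +£588.2 billion.
ΔT of −£66 billion changes first-round spending by −c·ΔT = +£47.52 billion, contributing k·(−c·ΔT) = (+£47.52 billion) / 0.3808 ≈ +£124.8 billion.
Net ΔY = k(ΔG − c·ΔT) = (+£271.52 billion) / 0.3808 ≈ +£713 billion.

+£713.0 billion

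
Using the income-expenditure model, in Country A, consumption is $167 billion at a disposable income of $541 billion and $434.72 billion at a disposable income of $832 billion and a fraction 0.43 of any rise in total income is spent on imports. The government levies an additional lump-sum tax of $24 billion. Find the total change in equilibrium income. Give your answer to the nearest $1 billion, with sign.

−$43 billion

MPC = ΔC/ΔYd = (434.72 − 167)/(832 − 541) = 267.72/291 = 0.92.
A lump-sum tax change of +$24 billion shifts disposable income by −$24 billion; first-round consumption changes by −c × ΔT = −0.92 × (+$24 billion) = −$22.08 billion.
Expenditure multiplier = 1/(1 − c + m) = 1/(1 − 0.92 + 0.43) = 1/0.51 ≈ 1.961.
The tax multiplier is −c × k ≈ −1.804, so ΔY = k × (−c·ΔT) = (−$22.08 billion) / 0.51 ≈ −$43 billion.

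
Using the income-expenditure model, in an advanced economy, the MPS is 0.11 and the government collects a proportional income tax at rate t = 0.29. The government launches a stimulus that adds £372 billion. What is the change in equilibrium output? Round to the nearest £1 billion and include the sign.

+£1,011 billion

MPC = 1 − MPS = 1 − 0.11 = 0.89.
Expenditure multiplier = 1/(1 − c(1−t)) = 1/(1 − 0.89×0.71) = 1/0.3681 ≈ 2.717.
ΔY = k × ΔG = (+£372 billion) / 0.3681 ≈ +£1,011 billion.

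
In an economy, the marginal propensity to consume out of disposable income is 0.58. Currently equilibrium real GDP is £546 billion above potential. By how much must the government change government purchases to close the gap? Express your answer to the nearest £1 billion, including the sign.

Spending multiplier = 1/(1 − MPC) = 1/(1 − 0.58) = 1/0.42 ≈ 2.381.
Need ΔY = −£546 billion, so ΔG = ΔY/k = (−£546 billion) × 0.42 ≈ −£229 billion.
The government should cut government purchases by £229 billion.

−£229 billion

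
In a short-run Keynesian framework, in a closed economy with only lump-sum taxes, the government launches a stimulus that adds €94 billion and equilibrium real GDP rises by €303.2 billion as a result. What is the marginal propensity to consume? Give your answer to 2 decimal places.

0.69

Implied spending multiplier k = ΔY/ΔG = 303.2/94 ≈ 3.2255.
Since k = 1/(1 − MPC), MPC = 1 − 1/k = 1 − ΔG/ΔY = 1 − 94/303.2 ≈ 0.69.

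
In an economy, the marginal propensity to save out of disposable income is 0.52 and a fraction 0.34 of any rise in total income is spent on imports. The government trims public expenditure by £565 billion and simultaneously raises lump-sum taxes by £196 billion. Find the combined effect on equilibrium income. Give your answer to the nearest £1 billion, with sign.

−£766 billion

MPC = 1 − MPS = 1 − 0.52 = 0.48.
Expenditure multiplier = 1/(1 − c + m) = 1/(1 − 0.48 + 0.34) = 1/0.86 ≈ 1.163.
ΔG contributes k·ΔG = (−£565 billion) / 0.86 ≈ −£657 billion.
ΔT of +£196 billion changes first-round spending by −c·ΔT = −£94.08 billion, contributing k·(−c·ΔT) = (−£94.08 billion) / 0.86 ≈ −£109.4 billion.
Net ΔY = k(ΔG − c·ΔT) = (−£659.08 billion) / 0.86 ≈ −£766 billion.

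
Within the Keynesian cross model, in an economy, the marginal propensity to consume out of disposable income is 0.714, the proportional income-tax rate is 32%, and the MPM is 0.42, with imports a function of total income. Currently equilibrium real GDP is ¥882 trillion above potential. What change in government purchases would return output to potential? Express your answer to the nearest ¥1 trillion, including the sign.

−¥824 trillion

Spending multiplier = 1/(1 − c(1−t) + m) = 1/(1 − 0.714×0.68 + 0.42) = 1/0.93448 ≈ 1.07.
Need ΔY = −¥882 trillion, so ΔG = ΔY/k = (−¥882 trillion) × 0.93448 ≈ −¥824 trillion.
The government should cut government purchases by ¥824 trillion.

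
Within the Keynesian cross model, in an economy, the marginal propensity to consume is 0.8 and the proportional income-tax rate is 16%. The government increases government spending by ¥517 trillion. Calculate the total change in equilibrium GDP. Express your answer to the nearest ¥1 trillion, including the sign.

Expenditure multiplier = 1/(1 − c(1−t)) = 1/(1 − 0.8×0.84) = 1/0.328 ≈ 3.049.
ΔY = k × ΔG = (+¥517 trillion) / 0.328 ≈ +¥1,576 trillion.

+¥1,576 trillion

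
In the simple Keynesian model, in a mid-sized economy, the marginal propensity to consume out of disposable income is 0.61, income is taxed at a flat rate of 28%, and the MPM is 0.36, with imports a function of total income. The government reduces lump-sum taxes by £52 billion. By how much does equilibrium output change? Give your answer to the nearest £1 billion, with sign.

A lump-sum tax change of −£52 billion shifts disposable income by +£52 billion; first-round consumption changes by −c × ΔT = −0.61 × (−£52 billion) = +£31.72 billion.
Expenditure multiplier = 1/(1 − c(1−t) + m) = 1/(1 − 0.61×0.72 + 0.36) = 1/0.9208 ≈ 1.086.
The tax multiplier is −c × k ≈ −0.662, so ΔY = k × (−c·ΔT) = (+£31.72 billion) / 0.9208 ≈ +£34 billion.

+£34 billion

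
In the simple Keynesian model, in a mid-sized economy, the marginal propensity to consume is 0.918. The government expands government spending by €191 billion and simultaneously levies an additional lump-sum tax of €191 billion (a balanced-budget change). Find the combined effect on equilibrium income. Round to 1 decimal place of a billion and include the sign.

+€191.0 billion

Expenditure multiplier = 1/(1 − MPC) = 1/(1 − 0.918) = 1/0.082 ≈ 12.195.
ΔG contributes k·ΔG = (+€191 billion) / 0.082 ≈ +€2,329.3 billion.
ΔT of +€191 billion changes first-round spending by −c·ΔT = −€175.338 billion, contributing k·(−c·ΔT) = (−€175.338 billion) / 0.082 ≈ −€2,138.3 billion.
With ΔG = ΔT and no other leakages, the balanced-budget multiplier is 1, so ΔY = ΔG = +€191 billion.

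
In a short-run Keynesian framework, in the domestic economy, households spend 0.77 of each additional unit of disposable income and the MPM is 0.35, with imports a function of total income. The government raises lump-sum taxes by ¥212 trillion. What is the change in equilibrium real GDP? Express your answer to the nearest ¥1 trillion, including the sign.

A lump-sum tax change of +¥212 trillion shifts disposable income by −¥212 trillion; first-round consumption changes by −c × ΔT = −0.77 × (+¥212 trillion) = −¥163.24 trillion.
Expenditure multiplier = 1/(1 − c + m) = 1/(1 − 0.77 + 0.35) = 1/0.58 ≈ 1.724.
The tax multiplier is −c × k ≈ −1.328, so ΔY = k × (−c·ΔT) = (−¥163.24 trillion) / 0.58 ≈ −¥281 trillion.

−¥281 trillion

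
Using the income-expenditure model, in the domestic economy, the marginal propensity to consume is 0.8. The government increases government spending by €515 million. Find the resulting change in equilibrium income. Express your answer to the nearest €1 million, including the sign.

Expenditure multiplier = 1/(1 − MPC) = 1/(1 − 0.8) = 1/0.2 = 5.
ΔY = k × ΔG = (+€515 million) / 0.2 = +€2,575 million.

+€2,575 million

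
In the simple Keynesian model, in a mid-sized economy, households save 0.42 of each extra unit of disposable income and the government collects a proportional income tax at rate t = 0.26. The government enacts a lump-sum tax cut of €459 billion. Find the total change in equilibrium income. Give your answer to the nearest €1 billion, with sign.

+€466 billion

MPC = 1 − MPS = 1 − 0.42 = 0.58.
A lump-sum tax change of −€459 billion shifts disposable income by +€459 billion; first-round consumption changes by −c × ΔT = −0.58 × (−€459 billion) = +€266.22 billion.
Expenditure multiplier = 1/(1 − c(1−t)) = 1/(1 − 0.58×0.74) = 1/0.5708 ≈ 1.752.
The tax multiplier is −c × k ≈ −1.016, so ΔY = k × (−c·ΔT) = (+€266.22 billion) / 0.5708 ≈ +€466 billion.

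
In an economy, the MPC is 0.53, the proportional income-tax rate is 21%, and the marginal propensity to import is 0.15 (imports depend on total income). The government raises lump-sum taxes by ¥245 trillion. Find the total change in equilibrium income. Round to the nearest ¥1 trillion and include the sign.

A lump-sum tax change of +¥245 trillion shifts disposable income by −¥245 trillion; first-round consumption changes by −c × ΔT = −0.53 × (+¥245 trillion) = −¥129.85 trillion.
Expenditure multiplier = 1/(1 − c(1−t) + m) = 1/(1 − 0.53×0.79 + 0.15) = 1/0.7313 ≈ 1.367.
The tax multiplier is −c × k ≈ −0.725, so ΔY = k × (−c·ΔT) = (−¥129.85 trillion) / 0.7313 ≈ −¥178 trillion.

−¥178 trillion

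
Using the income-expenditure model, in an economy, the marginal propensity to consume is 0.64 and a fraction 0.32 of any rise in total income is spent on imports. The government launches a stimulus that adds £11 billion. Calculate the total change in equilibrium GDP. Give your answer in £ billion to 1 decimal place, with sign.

+£16.2 billion

Government-spending multiplier = 1/(1 − c + m) = 1/(1 − 0.64 + 0.32) = 1/0.68 ≈ 1.471.
ΔY = k × ΔG = (+£11 billion) / 0.68 ≈ +£16.2 billion.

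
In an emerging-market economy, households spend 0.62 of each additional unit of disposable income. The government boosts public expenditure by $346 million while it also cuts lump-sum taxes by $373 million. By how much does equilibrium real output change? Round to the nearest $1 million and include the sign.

+$1,519 million

Expenditure multiplier = 1/(1 − MPC) = 1/(1 − 0.62) = 1/0.38 ≈ 2.632.
ΔG contributes k·ΔG = (+$346 million) / 0.38 ≈ +$910.5 million.
ΔT of −$373 million changes first-round spending by −c·ΔT = +$231.26 million, contributing k·(−c·ΔT) = (+$231.26 million) / 0.38 ≈ +$608.6 million.
Net ΔY = k(ΔG − c·ΔT) = (+$577.26 million) / 0.38 ≈ +$1,519 million.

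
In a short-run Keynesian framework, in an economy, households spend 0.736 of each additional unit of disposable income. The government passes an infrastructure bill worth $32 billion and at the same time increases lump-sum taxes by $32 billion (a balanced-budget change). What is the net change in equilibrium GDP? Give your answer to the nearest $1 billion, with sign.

+$32 billion

Expenditure multiplier = 1/(1 − MPC) = 1/(1 − 0.736) = 1/0.264 ≈ 3.788.
ΔG contributes k·ΔG = (+$32 billion) / 0.264 ≈ +$121.2 billion.
ΔT of +$32 billion changes first-round spending by −c·ΔT = −$23.552 billion, contributing k·(−c·ΔT) = (−$23.552 billion) / 0.264 ≈ −$89.2 billion.
With ΔG = ΔT and no other leakages, the balanced-budget multiplier is 1, so ΔY = ΔG = +$32 billion.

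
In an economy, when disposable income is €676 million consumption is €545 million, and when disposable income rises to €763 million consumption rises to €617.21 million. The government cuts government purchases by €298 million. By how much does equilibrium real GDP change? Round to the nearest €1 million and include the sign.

MPC = ΔC/ΔYd = (617.21 − 545)/(763 − 676) = 72.21/87 = 0.83.
Government-spending multiplier = 1/(1 − MPC) = 1/(1 − 0.83) = 1/0.17 ≈ 5.882.
ΔY = k × ΔG = (−€298 million) / 0.17 ≈ −€1,753 million.

−€1,753 million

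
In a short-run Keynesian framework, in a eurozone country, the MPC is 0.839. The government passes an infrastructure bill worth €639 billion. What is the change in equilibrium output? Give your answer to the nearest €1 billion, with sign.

Government-spending multiplier = 1/(1 − MPC) = 1/(1 − 0.839) = 1/0.161 ≈ 6.211.
ΔY = k × ΔG = (+€639 billion) / 0.161 ≈ +€3,969 billion.

+€3,969 billion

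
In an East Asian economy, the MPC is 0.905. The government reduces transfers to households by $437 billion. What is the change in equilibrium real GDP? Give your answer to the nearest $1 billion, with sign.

The transfer change shifts disposable income by −$437 billion, so first-round consumption changes by c·ΔTR = 0.905 × (−$437 billion) = −$395.485 billion.
Expenditure multiplier = 1/(1 − MPC) = 1/(1 − 0.905) = 1/0.095 ≈ 10.526.
The transfer multiplier is c × k ≈ 9.526, so ΔY = k × (c·ΔTR) = (−$395.485 billion) / 0.095 = −$4,163 billion.

−$4,163 billion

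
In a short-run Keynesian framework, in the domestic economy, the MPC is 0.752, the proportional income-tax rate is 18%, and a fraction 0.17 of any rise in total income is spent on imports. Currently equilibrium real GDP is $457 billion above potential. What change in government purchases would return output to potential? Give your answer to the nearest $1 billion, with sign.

−$253 billion

Spending multiplier = 1/(1 − c(1−t) + m) = 1/(1 − 0.752×0.82 + 0.17) = 1/0.55336 ≈ 1.807.
Need ΔY = −$457 billion, so ΔG = ΔY/k = (−$457 billion) × 0.55336 ≈ −$253 billion.
The government should cut government purchases by $253 billion.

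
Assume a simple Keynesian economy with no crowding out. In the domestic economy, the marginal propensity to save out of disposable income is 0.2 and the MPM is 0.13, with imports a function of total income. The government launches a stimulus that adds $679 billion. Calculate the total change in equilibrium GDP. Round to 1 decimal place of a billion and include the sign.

MPC = 1 − MPS = 1 − 0.2 = 0.8.
Government-spending multiplier = 1/(1 − c + m) = 1/(1 − 0.8 + 0.13) = 1/0.33 ≈ 3.03.
ΔY = k × ΔG = (+$679 billion) / 0.33 ≈ +$2,057.6 billion.

+$2,057.6 billion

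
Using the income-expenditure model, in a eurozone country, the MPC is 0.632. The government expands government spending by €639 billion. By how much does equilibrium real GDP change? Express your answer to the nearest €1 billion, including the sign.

Expenditure multiplier = 1/(1 − MPC) = 1/(1 − 0.632) = 1/0.368 ≈ 2.717.
ΔY = k × ΔG = (+€639 billion) / 0.368 ≈ +€1,736 billion.

+€1,736 billion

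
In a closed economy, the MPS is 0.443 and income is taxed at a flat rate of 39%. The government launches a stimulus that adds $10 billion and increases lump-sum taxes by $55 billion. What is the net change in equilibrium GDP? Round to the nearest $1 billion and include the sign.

MPC = 1 − MPS = 1 − 0.443 = 0.557.
Expenditure multiplier = 1/(1 − c(1−t)) = 1/(1 − 0.557×0.61) = 1/0.66023 ≈ 1.515.
ΔG contributes k·ΔG = (+$10 billion) / 0.66023 ≈ +$15.1 billion.
ΔT of +$55 billion changes first-round spending by −c·ΔT = −$30.635 billion, contributing k·(−c·ΔT) = (−$30.635 billion) / 0.66023 ≈ −$46.4 billion.
Net ΔY = k(ΔG − c·ΔT) = (−$20.635 billion) / 0.66023 ≈ −$31 billion.

−$31 billion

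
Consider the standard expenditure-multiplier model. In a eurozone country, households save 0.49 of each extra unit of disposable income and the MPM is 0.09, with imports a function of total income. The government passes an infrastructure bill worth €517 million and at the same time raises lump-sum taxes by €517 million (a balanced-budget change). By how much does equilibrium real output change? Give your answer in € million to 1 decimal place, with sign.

MPC = 1 − MPS = 1 − 0.49 = 0.51.
Expenditure multiplier = 1/(1 − c + m) = 1/(1 − 0.51 + 0.09) = 1/0.58 ≈ 1.724.
ΔG contributes k·ΔG = (+€517 million) / 0.58 ≈ +€891.4 million.
ΔT of +€517 million changes first-round spending by −c·ΔT = −€263.67 million, contributing k·(−c·ΔT) = (−€263.67 million) / 0.58 ≈ −€454.6 million.
Net ΔY = k(ΔG − c·ΔT) = (+€253.33 million) / 0.58 ≈ +€436.8 million.

+€436.8 million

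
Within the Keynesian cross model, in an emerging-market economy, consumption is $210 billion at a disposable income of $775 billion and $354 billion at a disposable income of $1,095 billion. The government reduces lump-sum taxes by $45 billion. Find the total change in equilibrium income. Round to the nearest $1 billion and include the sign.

MPC = ΔC/ΔYd = (354 − 210)/(1,095 − 775) = 144/320 = 0.45.
A lump-sum tax change of −$45 billion shifts disposable income by +$45 billion; first-round consumption changes by −c × ΔT = −0.45 × (−$45 billion) = +$20.25 billion.
Expenditure multiplier = 1/(1 − MPC) = 1/(1 − 0.45) = 1/0.55 ≈ 1.818.
The tax multiplier is −c × k ≈ −0.818, so ΔY = k × (−c·ΔT) = (+$20.25 billion) / 0.55 ≈ +$37 billion.

+$37 billion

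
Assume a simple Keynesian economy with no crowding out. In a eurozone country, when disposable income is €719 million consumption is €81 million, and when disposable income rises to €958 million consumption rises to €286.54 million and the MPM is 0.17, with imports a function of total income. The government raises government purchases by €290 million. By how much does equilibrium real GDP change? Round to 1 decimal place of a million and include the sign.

MPC = ΔC/ΔYd = (286.54 − 81)/(958 − 719) = 205.54/239 = 0.86.
Spending multiplier = 1/(1 − c + m) = 1/(1 − 0.86 + 0.17) = 1/0.31 ≈ 3.226.
ΔY = k × ΔG = (+€290 million) / 0.31 ≈ +€935.5 million.

+€935.5 million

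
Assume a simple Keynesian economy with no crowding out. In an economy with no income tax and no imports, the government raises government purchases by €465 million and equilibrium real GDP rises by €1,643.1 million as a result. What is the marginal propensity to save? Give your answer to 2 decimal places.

0.28

Implied spending multiplier k = ΔY/ΔG = 1,643.1/465 ≈ 3.5335.
Since k = 1/(1 − MPC), MPC = 1 − 1/k = 1 − ΔG/ΔY = 1 − 465/1,643.1 ≈ 0.72.
MPS = 1 − MPC = 0.28.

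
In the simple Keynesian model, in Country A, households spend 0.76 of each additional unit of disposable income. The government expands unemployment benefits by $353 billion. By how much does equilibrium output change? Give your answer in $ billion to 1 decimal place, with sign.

+$1,117.8 billion

The transfer change shifts disposable income by +$353 billion, so first-round consumption changes by c·ΔTR = 0.76 × (+$353 billion) = +$268.28 billion.
Expenditure multiplier = 1/(1 − MPC) = 1/(1 − 0.76) = 1/0.24 ≈ 4.167.
The transfer multiplier is c × k ≈ 3.167, so ΔY = k × (c·ΔTR) = (+$268.28 billion) / 0.24 ≈ +$1,117.8 billion.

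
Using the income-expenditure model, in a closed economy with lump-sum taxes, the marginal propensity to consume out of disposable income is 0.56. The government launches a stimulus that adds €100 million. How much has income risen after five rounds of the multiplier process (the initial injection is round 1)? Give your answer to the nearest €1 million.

Round 1 adds ΔG = €100 million; each later round is MPC = 0.56 times the previous.
After 5 rounds: 100 + 56 + 31.36 + 17.5616 + 9.834496 = ΔG·(1 − c^5)/(1 − c) = 100 × (1 − 0.0550731776)/0.44 ≈ €215 million.

€215 million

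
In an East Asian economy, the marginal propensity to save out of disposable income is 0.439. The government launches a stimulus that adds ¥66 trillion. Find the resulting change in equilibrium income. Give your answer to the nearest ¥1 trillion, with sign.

MPC = 1 − MPS = 1 − 0.439 = 0.561.
Expenditure multiplier = 1/(1 − MPC) = 1/(1 − 0.561) = 1/0.439 ≈ 2.278.
ΔY = k × ΔG = (+¥66 trillion) / 0.439 ≈ +¥150 trillion.

+¥150 trillion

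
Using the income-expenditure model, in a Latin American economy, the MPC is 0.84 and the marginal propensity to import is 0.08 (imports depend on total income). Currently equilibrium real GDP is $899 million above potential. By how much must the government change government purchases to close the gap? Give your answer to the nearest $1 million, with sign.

−$216 million

Spending multiplier = 1/(1 − c + m) = 1/(1 − 0.84 + 0.08) = 1/0.24 ≈ 4.167.
Need ΔY = −$899 million, so ΔG = ΔY/k = (−$899 million) × 0.24 ≈ −$216 million.
The government should cut government purchases by $216 million.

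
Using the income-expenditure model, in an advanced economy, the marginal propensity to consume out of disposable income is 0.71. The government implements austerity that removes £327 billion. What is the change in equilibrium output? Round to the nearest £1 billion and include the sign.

Expenditure multiplier = 1/(1 − MPC) = 1/(1 − 0.71) = 1/0.29 ≈ 3.448.
ΔY = k × ΔG = (−£327 billion) / 0.29 ≈ −£1,128 billion.

−£1,128 billion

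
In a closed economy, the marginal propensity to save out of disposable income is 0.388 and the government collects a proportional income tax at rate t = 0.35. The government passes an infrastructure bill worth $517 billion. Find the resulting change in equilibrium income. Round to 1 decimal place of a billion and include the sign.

+$858.5 billion

MPC = 1 − MPS = 1 − 0.388 = 0.612.
Spending multiplier = 1/(1 − c(1−t)) = 1/(1 − 0.612×0.65) = 1/0.6022 ≈ 1.661.
ΔY = k × ΔG = (+$517 billion) / 0.6022 ≈ +$858.5 billion.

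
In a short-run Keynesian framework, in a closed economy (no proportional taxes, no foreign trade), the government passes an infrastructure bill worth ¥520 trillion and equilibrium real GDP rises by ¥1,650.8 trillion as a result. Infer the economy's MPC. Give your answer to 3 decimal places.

0.685

Implied spending multiplier k = ΔY/ΔG = 1,650.8/520 ≈ 3.1746.
Since k = 1/(1 − MPC), MPC = 1 − 1/k = 1 − ΔG/ΔY = 1 − 520/1,650.8 ≈ 0.685.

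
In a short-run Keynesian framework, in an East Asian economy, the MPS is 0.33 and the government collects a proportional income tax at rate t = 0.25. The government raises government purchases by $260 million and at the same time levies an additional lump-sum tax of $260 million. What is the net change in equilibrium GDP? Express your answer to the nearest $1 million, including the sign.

MPC = 1 − MPS = 1 − 0.33 = 0.67.
Expenditure multiplier = 1/(1 − c(1−t)) = 1/(1 − 0.67×0.75) = 1/0.4975 ≈ 2.01.
ΔG contributes k·ΔG = (+$260 million) / 0.4975 ≈ +$522.6 million.
ΔT of +$260 million changes first-round spending by −c·ΔT = −$174.2 million, contributing k·(−c·ΔT) = (−$174.2 million) / 0.4975 ≈ −$350.2 million.
Net ΔY = k(ΔG − c·ΔT) = (+$85.8 million) / 0.4975 ≈ +$172 million.

+$172 million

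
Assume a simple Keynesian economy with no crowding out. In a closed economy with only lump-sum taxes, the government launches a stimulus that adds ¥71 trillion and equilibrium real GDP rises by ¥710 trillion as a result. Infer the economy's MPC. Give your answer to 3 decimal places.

Implied spending multiplier k = ΔY/ΔG = 710/71 = 10.
Since k = 1/(1 − MPC), MPC = 1 − 1/k = 1 − ΔG/ΔY = 1 − 71/710 = 0.900.

0.900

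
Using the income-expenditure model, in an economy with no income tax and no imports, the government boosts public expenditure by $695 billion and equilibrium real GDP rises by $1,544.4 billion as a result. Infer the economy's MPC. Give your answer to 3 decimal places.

0.550

Implied spending multiplier k = ΔY/ΔG = 1,544.4/695 ≈ 2.2222.
Since k = 1/(1 − MPC), MPC = 1 − 1/k = 1 − ΔG/ΔY = 1 − 695/1,544.4 ≈ 0.550.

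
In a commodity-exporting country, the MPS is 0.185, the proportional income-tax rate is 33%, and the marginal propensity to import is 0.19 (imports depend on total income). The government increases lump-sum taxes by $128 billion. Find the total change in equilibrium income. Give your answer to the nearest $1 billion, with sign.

MPC = 1 − MPS = 1 − 0.185 = 0.815.
A lump-sum tax change of +$128 billion shifts disposable income by −$128 billion; first-round consumption changes by −c × ΔT = −0.815 × (+$128 billion) = −$104.32 billion.
Expenditure multiplier = 1/(1 − c(1−t) + m) = 1/(1 − 0.815×0.67 + 0.19) = 1/0.64395 ≈ 1.553.
The tax multiplier is −c × k ≈ −1.266, so ΔY = k × (−c·ΔT) = (−$104.32 billion) / 0.64395 ≈ −$162 billion.

−$162 billion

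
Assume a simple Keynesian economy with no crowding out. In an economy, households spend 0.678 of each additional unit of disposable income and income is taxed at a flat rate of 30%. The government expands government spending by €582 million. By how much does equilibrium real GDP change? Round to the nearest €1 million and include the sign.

+€1,108 million

Spending multiplier = 1/(1 − c(1−t)) = 1/(1 − 0.678×0.7) = 1/0.5254 ≈ 1.903.
ΔY = k × ΔG = (+€582 million) / 0.5254 ≈ +€1,108 million.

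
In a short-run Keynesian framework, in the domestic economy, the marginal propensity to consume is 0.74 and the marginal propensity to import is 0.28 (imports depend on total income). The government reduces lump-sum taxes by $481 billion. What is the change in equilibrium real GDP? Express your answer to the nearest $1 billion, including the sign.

A lump-sum tax change of −$481 billion shifts disposable income by +$481 billion; first-round consumption changes by −c × ΔT = −0.74 × (−$481 billion) = +$355.94 billion.
Expenditure multiplier = 1/(1 − c + m) = 1/(1 − 0.74 + 0.28) = 1/0.54 ≈ 1.852.
The tax multiplier is −c × k ≈ −1.37, so ΔY = k × (−c·ΔT) = (+$355.94 billion) / 0.54 ≈ +$659 billion.

+$659 billion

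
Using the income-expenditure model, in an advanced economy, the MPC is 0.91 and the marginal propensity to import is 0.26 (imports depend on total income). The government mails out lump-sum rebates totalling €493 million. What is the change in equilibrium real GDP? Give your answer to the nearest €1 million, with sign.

A lump-sum tax change of −€493 million shifts disposable income by +€493 million; first-round consumption changes by −c × ΔT = −0.91 × (−€493 million) = +€448.63 million.
Expenditure multiplier = 1/(1 − c + m) = 1/(1 − 0.91 + 0.26) = 1/0.35 ≈ 2.857.
The tax multiplier is −c × k = −2.6, so ΔY = k × (−c·ΔT) = (+€448.63 million) / 0.35 ≈ +€1,282 million.

+€1,282 million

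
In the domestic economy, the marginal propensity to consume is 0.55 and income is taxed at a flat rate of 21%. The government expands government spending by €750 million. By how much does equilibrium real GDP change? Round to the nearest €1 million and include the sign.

+€1,326 million

Government-spending multiplier = 1/(1 − c(1−t)) = 1/(1 − 0.55×0.79) = 1/0.5655 ≈ 1.768.
ΔY = k × ΔG = (+€750 million) / 0.5655 ≈ +€1,326 million.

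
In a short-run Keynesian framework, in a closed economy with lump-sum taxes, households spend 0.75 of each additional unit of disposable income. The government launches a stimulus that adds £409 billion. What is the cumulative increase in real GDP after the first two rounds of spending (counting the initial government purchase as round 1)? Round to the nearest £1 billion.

Round 1 adds ΔG = £409 billion; each later round is MPC = 0.75 times the previous.
After 2 rounds: 409 + 306.75 = ΔG·(1 − c^2)/(1 − c) = 409 × (1 − 0.5625)/0.25 ≈ £716 billion.

£716 billion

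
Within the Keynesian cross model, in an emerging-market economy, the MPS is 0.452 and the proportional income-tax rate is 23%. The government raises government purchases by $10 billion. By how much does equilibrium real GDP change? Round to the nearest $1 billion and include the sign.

+$17 billion

MPC = 1 − MPS = 1 − 0.452 = 0.548.
Government-spending multiplier = 1/(1 − c(1−t)) = 1/(1 − 0.548×0.77) = 1/0.57804 ≈ 1.73.
ΔY = k × ΔG = (+$10 billion) / 0.57804 ≈ +$17 billion.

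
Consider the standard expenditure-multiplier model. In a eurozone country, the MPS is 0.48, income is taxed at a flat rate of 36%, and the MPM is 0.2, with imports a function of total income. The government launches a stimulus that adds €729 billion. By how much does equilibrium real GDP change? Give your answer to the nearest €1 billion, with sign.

+€841 billion

MPC = 1 − MPS = 1 − 0.48 = 0.52.
Expenditure multiplier = 1/(1 − c(1−t) + m) = 1/(1 − 0.52×0.64 + 0.2) = 1/0.8672 ≈ 1.153.
ΔY = k × ΔG = (+€729 billion) / 0.8672 ≈ +€841 billion.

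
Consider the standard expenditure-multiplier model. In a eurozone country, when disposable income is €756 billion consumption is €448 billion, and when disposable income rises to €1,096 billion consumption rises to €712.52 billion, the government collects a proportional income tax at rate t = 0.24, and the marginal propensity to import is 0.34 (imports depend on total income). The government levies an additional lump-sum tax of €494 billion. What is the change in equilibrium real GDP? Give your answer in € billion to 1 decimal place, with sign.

−€513.3 billion

MPC = ΔC/ΔYd = (712.52 − 448)/(1,096 − 756) = 264.52/340 = 0.778.
A lump-sum tax change of +€494 billion shifts disposable income by −€494 billion; first-round consumption changes by −c × ΔT = −0.778 × (+€494 billion) = −€384.332 billion.
Expenditure multiplier = 1/(1 − c(1−t) + m) = 1/(1 − 0.778×0.76 + 0.34) = 1/0.74872 ≈ 1.336.
The tax multiplier is −c × k ≈ −1.039, so ΔY = k × (−c·ΔT) = (−€384.332 billion) / 0.74872 ≈ −€513.3 billion.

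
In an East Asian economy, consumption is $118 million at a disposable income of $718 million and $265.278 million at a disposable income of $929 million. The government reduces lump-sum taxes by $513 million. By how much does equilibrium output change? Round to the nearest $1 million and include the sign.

MPC = ΔC/ΔYd = (265.278 − 118)/(929 − 718) = 147.278/211 = 0.698.
A lump-sum tax change of −$513 million shifts disposable income by +$513 million; first-round consumption changes by −c × ΔT = −0.698 × (−$513 million) = +$358.074 million.
Expenditure multiplier = 1/(1 − MPC) = 1/(1 − 0.698) = 1/0.302 ≈ 3.311.
The tax multiplier is −c × k ≈ −2.311, so ΔY = k × (−c·ΔT) = (+$358.074 million) / 0.302 ≈ +$1,186 million.

+$1,186 million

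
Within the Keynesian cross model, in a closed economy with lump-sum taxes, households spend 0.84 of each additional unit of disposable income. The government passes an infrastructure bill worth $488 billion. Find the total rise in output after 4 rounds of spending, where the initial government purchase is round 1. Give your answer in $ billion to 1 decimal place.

Round 1 adds ΔG = $488 billion; each later round is MPC = 0.84 times the previous.
After 4 rounds: 488 + 409.92 + 344.3328 + 289.239552 = ΔG·(1 − c^4)/(1 − c) = 488 × (1 − 0.49787136)/0.16 ≈ $1,531.5 billion.

$1,531.5 billion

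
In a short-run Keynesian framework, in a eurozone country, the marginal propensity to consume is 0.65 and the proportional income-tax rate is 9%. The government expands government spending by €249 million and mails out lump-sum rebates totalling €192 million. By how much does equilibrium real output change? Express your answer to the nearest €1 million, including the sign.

+€915 million

Expenditure multiplier = 1/(1 − c(1−t)) = 1/(1 − 0.65×0.91) = 1/0.4085 ≈ 2.448.
ΔG contributes k·ΔG = (+€249 million) / 0.4085 ≈ +€609.5 million.
ΔT of −€192 million changes first-round spending by −c·ΔT = +€124.8 million, contributing k·(−c·ΔT) = (+€124.8 million) / 0.4085 ≈ +€305.5 million.
Net ΔY = k(ΔG − c·ΔT) = (+€373.8 million) / 0.4085 ≈ +€915 million.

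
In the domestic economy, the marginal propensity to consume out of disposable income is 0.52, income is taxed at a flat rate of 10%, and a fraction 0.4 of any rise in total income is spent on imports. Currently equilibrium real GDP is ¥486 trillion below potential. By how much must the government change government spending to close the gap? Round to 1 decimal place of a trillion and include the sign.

+¥453.0 trillion

Spending multiplier = 1/(1 − c(1−t) + m) = 1/(1 − 0.52×0.9 + 0.4) = 1/0.932 ≈ 1.073.
Need ΔY = +¥486 trillion, so ΔG = ΔY/k = (+¥486 trillion) × 0.932 ≈ +¥453 trillion.
The government should increase government spending by ¥453 trillion.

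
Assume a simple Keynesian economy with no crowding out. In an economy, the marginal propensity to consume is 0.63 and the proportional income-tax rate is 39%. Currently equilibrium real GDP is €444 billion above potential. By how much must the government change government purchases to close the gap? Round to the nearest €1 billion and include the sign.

−€273 billion

Spending multiplier = 1/(1 − c(1−t)) = 1/(1 − 0.63×0.61) = 1/0.6157 ≈ 1.624.
Need ΔY = −€444 billion, so ΔG = ΔY/k = (−€444 billion) × 0.6157 ≈ −€273 billion.
The government should cut government purchases by €273 billion.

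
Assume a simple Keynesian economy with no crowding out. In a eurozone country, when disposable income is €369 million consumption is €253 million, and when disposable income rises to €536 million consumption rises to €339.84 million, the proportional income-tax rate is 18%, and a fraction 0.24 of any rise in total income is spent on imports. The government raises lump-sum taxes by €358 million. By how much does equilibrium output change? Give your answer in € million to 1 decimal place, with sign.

−€228.8 million

MPC = ΔC/ΔYd = (339.84 − 253)/(536 − 369) = 86.84/167 = 0.52.
A lump-sum tax change of +€358 million shifts disposable income by −€358 million; first-round consumption changes by −c × ΔT = −0.52 × (+€358 million) = −€186.16 million.
Expenditure multiplier = 1/(1 − c(1−t) + m) = 1/(1 − 0.52×0.82 + 0.24) = 1/0.8136 ≈ 1.229.
The tax multiplier is −c × k ≈ −0.639, so ΔY = k × (−c·ΔT) = (−€186.16 million) / 0.8136 ≈ −€228.8 million.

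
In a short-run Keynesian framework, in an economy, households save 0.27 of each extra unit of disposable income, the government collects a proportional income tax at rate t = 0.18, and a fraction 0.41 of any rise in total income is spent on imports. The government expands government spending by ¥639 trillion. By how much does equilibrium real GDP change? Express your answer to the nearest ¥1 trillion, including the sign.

MPC = 1 − MPS = 1 − 0.27 = 0.73.
Spending multiplier = 1/(1 − c(1−t) + m) = 1/(1 − 0.73×0.82 + 0.41) = 1/0.8114 ≈ 1.232.
ΔY = k × ΔG = (+¥639 trillion) / 0.8114 ≈ +¥788 trillion.

+¥788 trillion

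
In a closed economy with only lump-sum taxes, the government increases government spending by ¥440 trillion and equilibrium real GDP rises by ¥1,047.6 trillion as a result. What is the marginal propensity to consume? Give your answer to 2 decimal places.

0.58

Implied spending multiplier k = ΔY/ΔG = 1,047.6/440 ≈ 2.3809.
Since k = 1/(1 − MPC), MPC = 1 − 1/k = 1 − ΔG/ΔY = 1 − 440/1,047.6 ≈ 0.58.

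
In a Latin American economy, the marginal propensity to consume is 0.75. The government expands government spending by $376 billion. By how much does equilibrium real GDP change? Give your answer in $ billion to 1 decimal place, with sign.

+$1,504.0 billion

Expenditure multiplier = 1/(1 − MPC) = 1/(1 − 0.75) = 1/0.25 = 4.
ΔY = k × ΔG = (+$376 billion) / 0.25 = +$1,504 billion.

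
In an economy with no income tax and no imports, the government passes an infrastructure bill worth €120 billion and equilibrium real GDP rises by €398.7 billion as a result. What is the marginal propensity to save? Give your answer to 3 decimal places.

0.301

Implied spending multiplier k = ΔY/ΔG = 398.7/120 = 3.3225.
Since k = 1/(1 − MPC), MPC = 1 − 1/k = 1 − ΔG/ΔY = 1 − 120/398.7 ≈ 0.699.
MPS = 1 − MPC = 0.301.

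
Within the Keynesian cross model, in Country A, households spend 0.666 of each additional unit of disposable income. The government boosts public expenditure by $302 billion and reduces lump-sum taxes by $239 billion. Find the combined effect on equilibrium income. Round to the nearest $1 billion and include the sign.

+$1,381 billion

Expenditure multiplier = 1/(1 − MPC) = 1/(1 − 0.666) = 1/0.334 ≈ 2.994.
ΔG contributes k·ΔG = (+$302 billion) / 0.334 ≈ +$904.2 billion.
ΔT of −$239 billion changes first-round spending by −c·ΔT = +$159.174 billion, contributing k·(−c·ΔT) = (+$159.174 billion) / 0.334 ≈ +$476.6 billion.
Net ΔY = k(ΔG − c·ΔT) = (+$461.174 billion) / 0.334 ≈ +$1,381 billion.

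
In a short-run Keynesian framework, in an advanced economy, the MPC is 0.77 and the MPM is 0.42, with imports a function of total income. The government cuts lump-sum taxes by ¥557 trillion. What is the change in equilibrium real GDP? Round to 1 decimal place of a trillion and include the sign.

A lump-sum tax change of −¥557 trillion shifts disposable income by +¥557 trillion; first-round consumption changes by −c × ΔT = −0.77 × (−¥557 trillion) = +¥428.89 trillion.
Expenditure multiplier = 1/(1 − c + m) = 1/(1 − 0.77 + 0.42) = 1/0.65 ≈ 1.538.
The tax multiplier is −c × k ≈ −1.185, so ΔY = k × (−c·ΔT) = (+¥428.89 trillion) / 0.65 ≈ +¥659.8 trillion.

+¥659.8 trillion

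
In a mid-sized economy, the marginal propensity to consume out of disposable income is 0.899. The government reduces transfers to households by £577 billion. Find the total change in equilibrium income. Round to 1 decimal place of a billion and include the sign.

The transfer change shifts disposable income by −£577 billion, so first-round consumption changes by c·ΔTR = 0.899 × (−£577 billion) = −£518.723 billion.
Expenditure multiplier = 1/(1 − MPC) = 1/(1 − 0.899) = 1/0.101 ≈ 9.901.
The transfer multiplier is c × k ≈ 8.901, so ΔY = k × (c·ΔTR) = (−£518.723 billion) / 0.101 ≈ −£5,135.9 billion.

−£5,135.9 billion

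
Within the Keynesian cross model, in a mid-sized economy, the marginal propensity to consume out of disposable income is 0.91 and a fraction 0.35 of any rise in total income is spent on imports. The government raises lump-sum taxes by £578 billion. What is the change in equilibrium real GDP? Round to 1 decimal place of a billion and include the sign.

A lump-sum tax change of +£578 billion shifts disposable income by −£578 billion; first-round consumption changes by −c × ΔT = −0.91 × (+£578 billion) = −£525.98 billion.
Expenditure multiplier = 1/(1 − c + m) = 1/(1 − 0.91 + 0.35) = 1/0.44 ≈ 2.273.
The tax multiplier is −c × k ≈ −2.068, so ΔY = k × (−c·ΔT) = (−£525.98 billion) / 0.44 ≈ −£1,195.4 billion.

−£1,195.4 billion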